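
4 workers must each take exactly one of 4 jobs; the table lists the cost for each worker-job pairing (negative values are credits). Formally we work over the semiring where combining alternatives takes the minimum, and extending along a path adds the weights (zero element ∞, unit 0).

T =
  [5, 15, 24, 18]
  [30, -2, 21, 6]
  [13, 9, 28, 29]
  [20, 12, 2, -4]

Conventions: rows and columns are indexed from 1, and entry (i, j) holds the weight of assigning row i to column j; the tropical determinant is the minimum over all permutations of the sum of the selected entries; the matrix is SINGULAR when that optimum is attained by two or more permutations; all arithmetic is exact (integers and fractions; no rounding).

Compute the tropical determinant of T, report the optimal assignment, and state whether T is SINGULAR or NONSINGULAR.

σ = (1, 2, 3, 4): 5 + (-2) + 28 + (-4) = 27
σ = (1, 2, 4, 3): 5 + (-2) + 29 + 2 = 34
σ = (1, 3, 2, 4): 5 + 21 + 9 + (-4) = 31
σ = (1, 3, 4, 2): 5 + 21 + 29 + 12 = 67
σ = (1, 4, 2, 3): 5 + 6 + 9 + 2 = 22
σ = (1, 4, 3, 2): 5 + 6 + 28 + 12 = 51
σ = (2, 1, 3, 4): 15 + 30 + 28 + (-4) = 69
σ = (2, 1, 4, 3): 15 + 30 + 29 + 2 = 76
σ = (2, 3, 1, 4): 15 + 21 + 13 + (-4) = 45
σ = (2, 3, 4, 1): 15 + 21 + 29 + 20 = 85
σ = (2, 4, 1, 3): 15 + 6 + 13 + 2 = 36
σ = (2, 4, 3, 1): 15 + 6 + 28 + 20 = 69
σ = (3, 1, 2, 4): 24 + 30 + 9 + (-4) = 59
σ = (3, 1, 4, 2): 24 + 30 + 29 + 12 = 95
σ = (3, 2, 1, 4): 24 + (-2) + 13 + (-4) = 31
σ = (3, 2, 4, 1): 24 + (-2) + 29 + 20 = 71
σ = (3, 4, 1, 2): 24 + 6 + 13 + 12 = 55
σ = (3, 4, 2, 1): 24 + 6 + 9 + 20 = 59
σ = (4, 1, 2, 3): 18 + 30 + 9 + 2 = 59
σ = (4, 1, 3, 2): 18 + 30 + 28 + 12 = 88
σ = (4, 2, 1, 3): 18 + (-2) + 13 + 2 = 31
σ = (4, 2, 3, 1): 18 + (-2) + 28 + 20 = 64
σ = (4, 3, 1, 2): 18 + 21 + 13 + 12 = 64
σ = (4, 3, 2, 1): 18 + 21 + 9 + 20 = 68
Optimal value attained by: σ = (1, 4, 2, 3).
Answer: det⊕(T) = 22; verdict: NONSINGULAR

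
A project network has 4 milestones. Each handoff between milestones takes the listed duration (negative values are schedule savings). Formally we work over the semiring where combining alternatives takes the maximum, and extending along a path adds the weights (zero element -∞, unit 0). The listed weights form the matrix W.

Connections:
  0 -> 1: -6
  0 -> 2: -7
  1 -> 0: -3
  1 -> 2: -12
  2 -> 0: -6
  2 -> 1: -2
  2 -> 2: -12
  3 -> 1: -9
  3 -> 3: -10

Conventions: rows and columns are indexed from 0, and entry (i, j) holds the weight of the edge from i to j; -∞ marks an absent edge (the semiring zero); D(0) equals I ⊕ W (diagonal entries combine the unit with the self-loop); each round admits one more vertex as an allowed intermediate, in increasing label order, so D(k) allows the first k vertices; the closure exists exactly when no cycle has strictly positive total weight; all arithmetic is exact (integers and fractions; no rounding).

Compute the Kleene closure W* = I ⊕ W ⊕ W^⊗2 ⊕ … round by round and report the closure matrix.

D(0):
  [0, -6, -7, -∞]
  [-3, 0, -12, -∞]
  [-6, -2, 0, -∞]
  [-∞, -9, -∞, 0]
D(1):
  [0, -6, -7, -∞]
  [-3, 0, -10, -∞]
  [-6, -2, 0, -∞]
  [-∞, -9, -∞, 0]
D(2):
  [0, -6, -7, -∞]
  [-3, 0, -10, -∞]
  [-5, -2, 0, -∞]
  [-12, -9, -19, 0]
D(3):
  [0, -6, -7, -∞]
  [-3, 0, -10, -∞]
  [-5, -2, 0, -∞]
  [-12, -9, -19, 0]
D(4):
  [0, -6, -7, -∞]
  [-3, 0, -10, -∞]
  [-5, -2, 0, -∞]
  [-12, -9, -19, 0]
Answer: W* = [[0, -6, -7, -∞], [-3, 0, -10, -∞], [-5, -2, 0, -∞], [-12, -9, -19, 0]]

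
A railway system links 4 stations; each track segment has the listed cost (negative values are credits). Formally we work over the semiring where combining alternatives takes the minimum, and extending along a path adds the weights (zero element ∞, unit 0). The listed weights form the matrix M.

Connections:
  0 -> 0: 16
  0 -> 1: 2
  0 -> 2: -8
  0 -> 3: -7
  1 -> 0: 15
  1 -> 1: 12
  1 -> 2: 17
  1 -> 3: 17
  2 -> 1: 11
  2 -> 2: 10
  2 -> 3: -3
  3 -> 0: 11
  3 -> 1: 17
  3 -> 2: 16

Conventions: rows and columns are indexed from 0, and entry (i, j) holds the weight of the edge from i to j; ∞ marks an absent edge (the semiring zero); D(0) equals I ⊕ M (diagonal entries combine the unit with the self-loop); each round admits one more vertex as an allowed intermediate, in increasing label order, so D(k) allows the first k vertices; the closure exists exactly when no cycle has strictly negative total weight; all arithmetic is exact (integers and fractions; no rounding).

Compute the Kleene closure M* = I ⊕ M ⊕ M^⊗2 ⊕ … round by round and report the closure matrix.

D(0):
  [0, 2, -8, -7]
  [15, 0, 17, 17]
  [∞, 11, 0, -3]
  [11, 17, 16, 0]
D(1):
  [0, 2, -8, -7]
  [15, 0, 7, 8]
  [∞, 11, 0, -3]
  [11, 13, 3, 0]
D(2):
  [0, 2, -8, -7]
  [15, 0, 7, 8]
  [26, 11, 0, -3]
  [11, 13, 3, 0]
D(3):
  [0, 2, -8, -11]
  [15, 0, 7, 4]
  [26, 11, 0, -3]
  [11, 13, 3, 0]
D(4):
  [0, 2, -8, -11]
  [15, 0, 7, 4]
  [8, 10, 0, -3]
  [11, 13, 3, 0]
Answer: M* = [[0, 2, -8, -11], [15, 0, 7, 4], [8, 10, 0, -3], [11, 13, 3, 0]]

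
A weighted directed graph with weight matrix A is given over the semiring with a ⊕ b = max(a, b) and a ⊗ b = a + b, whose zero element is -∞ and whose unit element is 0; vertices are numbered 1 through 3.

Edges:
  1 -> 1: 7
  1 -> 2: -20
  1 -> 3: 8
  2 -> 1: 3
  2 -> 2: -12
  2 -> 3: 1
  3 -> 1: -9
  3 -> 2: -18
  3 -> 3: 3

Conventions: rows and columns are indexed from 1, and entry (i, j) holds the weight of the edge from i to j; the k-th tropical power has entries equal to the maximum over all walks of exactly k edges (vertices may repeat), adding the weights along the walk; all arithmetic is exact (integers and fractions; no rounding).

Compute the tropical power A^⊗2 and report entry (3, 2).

A^⊗2:
  [14, -10, 15]
  [10, -17, 11]
  [-2, -15, 6]
Key observation: the optimum is the walk 3->3->2, with weight 3 + (-18) = -15.
Optimal value attained by: walk 3->3->2.
Answer: (A^⊗2)[3][2] = -15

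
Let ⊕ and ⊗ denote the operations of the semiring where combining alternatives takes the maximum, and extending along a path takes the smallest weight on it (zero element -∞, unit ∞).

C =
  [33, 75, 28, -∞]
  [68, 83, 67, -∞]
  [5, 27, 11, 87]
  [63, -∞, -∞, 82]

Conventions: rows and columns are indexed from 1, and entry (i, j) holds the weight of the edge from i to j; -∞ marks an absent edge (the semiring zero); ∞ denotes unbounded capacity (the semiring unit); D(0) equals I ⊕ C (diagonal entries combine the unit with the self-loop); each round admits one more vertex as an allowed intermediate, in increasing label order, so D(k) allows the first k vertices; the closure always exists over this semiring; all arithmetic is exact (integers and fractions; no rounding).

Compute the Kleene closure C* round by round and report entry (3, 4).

D(0):
  [∞, 75, 28, -∞]
  [68, ∞, 67, -∞]
  [5, 27, ∞, 87]
  [63, -∞, -∞, ∞]
D(1):
  [∞, 75, 28, -∞]
  [68, ∞, 67, -∞]
  [5, 27, ∞, 87]
  [63, 63, 28, ∞]
D(2):
  [∞, 75, 67, -∞]
  [68, ∞, 67, -∞]
  [27, 27, ∞, 87]
  [63, 63, 63, ∞]
D(3):
  [∞, 75, 67, 67]
  [68, ∞, 67, 67]
  [27, 27, ∞, 87]
  [63, 63, 63, ∞]
D(4):
  [∞, 75, 67, 67]
  [68, ∞, 67, 67]
  [63, 63, ∞, 87]
  [63, 63, 63, ∞]
Answer: C*[3][4] = 87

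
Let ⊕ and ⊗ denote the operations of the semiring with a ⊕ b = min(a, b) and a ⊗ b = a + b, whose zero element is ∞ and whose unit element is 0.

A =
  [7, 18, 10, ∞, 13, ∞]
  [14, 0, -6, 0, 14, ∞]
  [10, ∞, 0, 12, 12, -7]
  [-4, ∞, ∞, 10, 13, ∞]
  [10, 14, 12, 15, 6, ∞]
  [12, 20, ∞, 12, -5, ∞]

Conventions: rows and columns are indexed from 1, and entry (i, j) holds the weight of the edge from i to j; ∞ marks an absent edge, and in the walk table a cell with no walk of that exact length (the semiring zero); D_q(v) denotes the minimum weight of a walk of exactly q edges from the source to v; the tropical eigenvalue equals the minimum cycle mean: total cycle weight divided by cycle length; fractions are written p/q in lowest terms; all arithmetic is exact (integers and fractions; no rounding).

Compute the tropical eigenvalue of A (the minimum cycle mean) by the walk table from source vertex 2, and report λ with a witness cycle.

q=0: [∞, 0, ∞, ∞, ∞, ∞]
q=1: [14, 0, -6, 0, 14, ∞]
q=2: [-4, 0, -6, 0, 6, -13]
q=3: [-4, 0, -6, -1, -18, -13]
q=4: [-8, -4, -6, -3, -18, -13]
q=5: [-8, -4, -10, -4, -18, -13]
q=6: [-8, -4, -10, -4, -18, -17]
Optimal cycle mean attained by: cycle 2->3->6->5->2, total (-6) + (-7) + (-5) + 14, length 4.
Answer: λ = -1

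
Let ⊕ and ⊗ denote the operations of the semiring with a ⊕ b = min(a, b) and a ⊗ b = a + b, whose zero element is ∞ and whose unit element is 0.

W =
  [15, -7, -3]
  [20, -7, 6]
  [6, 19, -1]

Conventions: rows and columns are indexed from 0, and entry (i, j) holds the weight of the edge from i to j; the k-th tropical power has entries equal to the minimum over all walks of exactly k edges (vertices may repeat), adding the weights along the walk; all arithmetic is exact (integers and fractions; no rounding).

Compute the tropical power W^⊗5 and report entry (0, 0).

W^⊗2:
  [3, -14, -4]
  [12, -14, -1]
  [5, -1, -2]
W^⊗3:
  [2, -21, -8]
  [5, -21, -8]
  [4, -8, -3]
W^⊗4:
  [-2, -28, -15]
  [-2, -28, -15]
  [3, -15, -4]
W^⊗5:
  [-9, -35, -22]
  [-9, -35, -22]
  [2, -22, -9]
Key observation: the optimum is the walk 0->1->1->1->2->0, with weight (-7) + (-7) + (-7) + 6 + 6 = -9.
Optimal value attained by: walk 0->1->1->1->2->0.
Answer: (W^⊗5)[0][0] = -9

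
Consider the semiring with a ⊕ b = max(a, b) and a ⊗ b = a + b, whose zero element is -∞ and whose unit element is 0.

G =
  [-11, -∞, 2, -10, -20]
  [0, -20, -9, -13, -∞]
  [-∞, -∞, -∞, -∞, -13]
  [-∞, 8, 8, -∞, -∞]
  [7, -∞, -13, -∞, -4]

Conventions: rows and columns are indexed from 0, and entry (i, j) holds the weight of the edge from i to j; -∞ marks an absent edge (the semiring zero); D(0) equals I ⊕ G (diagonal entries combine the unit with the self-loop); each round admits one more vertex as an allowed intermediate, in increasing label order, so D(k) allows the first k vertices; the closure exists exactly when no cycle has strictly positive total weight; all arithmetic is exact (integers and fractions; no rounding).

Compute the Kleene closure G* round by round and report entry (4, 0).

D(0):
  [0, -∞, 2, -10, -20]
  [0, 0, -9, -13, -∞]
  [-∞, -∞, 0, -∞, -13]
  [-∞, 8, 8, 0, -∞]
  [7, -∞, -13, -∞, 0]
D(1):
  [0, -∞, 2, -10, -20]
  [0, 0, 2, -10, -20]
  [-∞, -∞, 0, -∞, -13]
  [-∞, 8, 8, 0, -∞]
  [7, -∞, 9, -3, 0]
D(2):
  [0, -∞, 2, -10, -20]
  [0, 0, 2, -10, -20]
  [-∞, -∞, 0, -∞, -13]
  [8, 8, 10, 0, -12]
  [7, -∞, 9, -3, 0]
D(3):
  [0, -∞, 2, -10, -11]
  [0, 0, 2, -10, -11]
  [-∞, -∞, 0, -∞, -13]
  [8, 8, 10, 0, -3]
  [7, -∞, 9, -3, 0]
D(4):
  [0, -2, 2, -10, -11]
  [0, 0, 2, -10, -11]
  [-∞, -∞, 0, -∞, -13]
  [8, 8, 10, 0, -3]
  [7, 5, 9, -3, 0]
D(5):
  [0, -2, 2, -10, -11]
  [0, 0, 2, -10, -11]
  [-6, -8, 0, -16, -13]
  [8, 8, 10, 0, -3]
  [7, 5, 9, -3, 0]
Answer: G*[4][0] = 7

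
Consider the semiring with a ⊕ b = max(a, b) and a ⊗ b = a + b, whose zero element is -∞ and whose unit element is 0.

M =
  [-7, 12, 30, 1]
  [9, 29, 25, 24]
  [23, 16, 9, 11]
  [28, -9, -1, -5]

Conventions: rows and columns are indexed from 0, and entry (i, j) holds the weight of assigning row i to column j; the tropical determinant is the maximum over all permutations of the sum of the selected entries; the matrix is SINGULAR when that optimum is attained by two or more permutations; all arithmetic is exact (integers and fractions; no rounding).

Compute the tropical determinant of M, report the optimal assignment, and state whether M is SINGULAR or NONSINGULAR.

σ = (0, 1, 2, 3): (-7) + 29 + 9 + (-5) = 26
σ = (0, 1, 3, 2): (-7) + 29 + 11 + (-1) = 32
σ = (0, 2, 1, 3): (-7) + 25 + 16 + (-5) = 29
σ = (0, 2, 3, 1): (-7) + 25 + 11 + (-9) = 20
σ = (0, 3, 1, 2): (-7) + 24 + 16 + (-1) = 32
σ = (0, 3, 2, 1): (-7) + 24 + 9 + (-9) = 17
σ = (1, 0, 2, 3): 12 + 9 + 9 + (-5) = 25
σ = (1, 0, 3, 2): 12 + 9 + 11 + (-1) = 31
σ = (1, 2, 0, 3): 12 + 25 + 23 + (-5) = 55
σ = (1, 2, 3, 0): 12 + 25 + 11 + 28 = 76
σ = (1, 3, 0, 2): 12 + 24 + 23 + (-1) = 58
σ = (1, 3, 2, 0): 12 + 24 + 9 + 28 = 73
σ = (2, 0, 1, 3): 30 + 9 + 16 + (-5) = 50
σ = (2, 0, 3, 1): 30 + 9 + 11 + (-9) = 41
σ = (2, 1, 0, 3): 30 + 29 + 23 + (-5) = 77
σ = (2, 1, 3, 0): 30 + 29 + 11 + 28 = 98
σ = (2, 3, 0, 1): 30 + 24 + 23 + (-9) = 68
σ = (2, 3, 1, 0): 30 + 24 + 16 + 28 = 98
σ = (3, 0, 1, 2): 1 + 9 + 16 + (-1) = 25
σ = (3, 0, 2, 1): 1 + 9 + 9 + (-9) = 10
σ = (3, 1, 0, 2): 1 + 29 + 23 + (-1) = 52
σ = (3, 1, 2, 0): 1 + 29 + 9 + 28 = 67
σ = (3, 2, 0, 1): 1 + 25 + 23 + (-9) = 40
σ = (3, 2, 1, 0): 1 + 25 + 16 + 28 = 70
Optimal value attained by: σ = (2, 1, 3, 0).
Answer: det⊕(M) = 98; verdict: SINGULAR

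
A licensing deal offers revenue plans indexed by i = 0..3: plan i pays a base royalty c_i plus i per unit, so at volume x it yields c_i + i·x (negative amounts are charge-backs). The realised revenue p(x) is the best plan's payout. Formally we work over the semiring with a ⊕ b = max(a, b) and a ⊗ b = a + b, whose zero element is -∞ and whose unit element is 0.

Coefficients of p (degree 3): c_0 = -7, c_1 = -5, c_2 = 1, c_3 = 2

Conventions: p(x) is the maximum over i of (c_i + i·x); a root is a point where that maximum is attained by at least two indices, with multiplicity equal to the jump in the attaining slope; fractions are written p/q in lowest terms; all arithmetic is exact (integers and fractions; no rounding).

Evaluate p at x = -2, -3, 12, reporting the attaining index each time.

p(-2) = max(-7+0·(-2)=-7, -5+1·(-2)=-7, 1+2·(-2)=-3, 2+3·(-2)=-4) = -3 (attained by i=2)
p(-3) = max(-7+0·(-3)=-7, -5+1·(-3)=-8, 1+2·(-3)=-5, 2+3·(-3)=-7) = -5 (attained by i=2)
p(12) = max(-7+0·12=-7, -5+1·12=7, 1+2·12=25, 2+3·12=38) = 38 (attained by i=3)
Answer: p(-2) = -3; p(-3) = -5; p(12) = 38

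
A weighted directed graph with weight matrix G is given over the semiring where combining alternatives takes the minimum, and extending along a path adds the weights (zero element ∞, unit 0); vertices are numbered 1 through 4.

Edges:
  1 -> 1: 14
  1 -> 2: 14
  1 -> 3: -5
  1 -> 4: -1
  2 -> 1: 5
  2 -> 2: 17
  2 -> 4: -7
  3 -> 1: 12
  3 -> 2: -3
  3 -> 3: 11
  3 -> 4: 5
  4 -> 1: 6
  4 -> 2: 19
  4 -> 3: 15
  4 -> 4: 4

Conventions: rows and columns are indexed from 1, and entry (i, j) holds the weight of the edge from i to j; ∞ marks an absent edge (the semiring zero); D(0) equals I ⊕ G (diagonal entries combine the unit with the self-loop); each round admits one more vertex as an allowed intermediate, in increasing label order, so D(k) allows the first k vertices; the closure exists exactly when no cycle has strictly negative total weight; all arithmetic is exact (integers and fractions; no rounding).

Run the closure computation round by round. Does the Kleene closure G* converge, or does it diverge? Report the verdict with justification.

D(0):
  [0, 14, -5, -1]
  [5, 0, ∞, -7]
  [12, -3, 0, 5]
  [6, 19, 15, 0]
D(1):
  [0, 14, -5, -1]
  [5, 0, 0, -7]
  [12, -3, 0, 5]
  [6, 19, 1, 0]
Detection: at round 2, diagonal entry (3, 3) turns strictly negative.
Key observation: the cycle 3->2->1->3 has total weight (-3) + 5 + (-5), which is strictly negative.
Answer: DIVERGES — negative cycle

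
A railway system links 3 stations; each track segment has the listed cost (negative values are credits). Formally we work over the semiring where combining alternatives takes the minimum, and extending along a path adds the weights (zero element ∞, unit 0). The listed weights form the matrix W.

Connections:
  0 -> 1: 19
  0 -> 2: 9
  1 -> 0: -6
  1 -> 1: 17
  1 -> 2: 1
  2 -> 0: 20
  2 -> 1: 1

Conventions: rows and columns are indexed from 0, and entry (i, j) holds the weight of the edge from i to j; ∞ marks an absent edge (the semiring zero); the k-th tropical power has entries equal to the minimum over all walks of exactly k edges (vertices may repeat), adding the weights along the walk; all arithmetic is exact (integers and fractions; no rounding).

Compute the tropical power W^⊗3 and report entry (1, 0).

W^⊗2:
  [13, 10, 20]
  [11, 2, 3]
  [-5, 18, 2]
W^⊗3:
  [4, 21, 11]
  [-4, 4, 3]
  [12, 3, 4]
Key observation: the optimum is the walk 1->2->1->0, with weight 1 + 1 + (-6) = -4.
Optimal value attained by: walk 1->2->1->0.
Answer: (W^⊗3)[1][0] = -4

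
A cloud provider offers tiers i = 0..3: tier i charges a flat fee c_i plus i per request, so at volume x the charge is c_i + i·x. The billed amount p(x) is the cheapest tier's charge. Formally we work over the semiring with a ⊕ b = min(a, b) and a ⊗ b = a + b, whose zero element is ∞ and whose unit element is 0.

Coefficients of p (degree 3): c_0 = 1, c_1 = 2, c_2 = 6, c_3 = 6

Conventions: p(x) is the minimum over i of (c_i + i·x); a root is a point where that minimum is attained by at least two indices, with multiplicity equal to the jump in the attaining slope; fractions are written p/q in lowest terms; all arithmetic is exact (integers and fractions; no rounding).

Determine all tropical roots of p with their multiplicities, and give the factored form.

hull edge (i=0, c=1) to (i=1, c=2): slope 1, span 1
hull edge (i=1, c=2) to (i=3, c=6): slope 2, span 2
Factored form: p(x) = 6 ⊗ (x ⊕ (-2)) ⊗ (x ⊕ (-2)) ⊗ (x ⊕ (-1))
Answer: roots = -2 (mult 2), -1 (mult 1)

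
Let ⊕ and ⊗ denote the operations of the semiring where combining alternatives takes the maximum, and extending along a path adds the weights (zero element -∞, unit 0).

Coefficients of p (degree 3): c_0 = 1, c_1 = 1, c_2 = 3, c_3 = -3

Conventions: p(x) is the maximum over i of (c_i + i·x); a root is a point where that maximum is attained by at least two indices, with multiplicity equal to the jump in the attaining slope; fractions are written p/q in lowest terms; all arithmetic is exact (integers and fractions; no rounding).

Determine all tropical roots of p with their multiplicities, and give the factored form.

hull edge (i=0, c=1) to (i=2, c=3): slope 1, span 2
hull edge (i=2, c=3) to (i=3, c=-3): slope -6, span 1
Factored form: p(x) = -3 ⊗ (x ⊕ (-1)) ⊗ (x ⊕ (-1)) ⊗ (x ⊕ 6)
Answer: roots = -1 (mult 2), 6 (mult 1)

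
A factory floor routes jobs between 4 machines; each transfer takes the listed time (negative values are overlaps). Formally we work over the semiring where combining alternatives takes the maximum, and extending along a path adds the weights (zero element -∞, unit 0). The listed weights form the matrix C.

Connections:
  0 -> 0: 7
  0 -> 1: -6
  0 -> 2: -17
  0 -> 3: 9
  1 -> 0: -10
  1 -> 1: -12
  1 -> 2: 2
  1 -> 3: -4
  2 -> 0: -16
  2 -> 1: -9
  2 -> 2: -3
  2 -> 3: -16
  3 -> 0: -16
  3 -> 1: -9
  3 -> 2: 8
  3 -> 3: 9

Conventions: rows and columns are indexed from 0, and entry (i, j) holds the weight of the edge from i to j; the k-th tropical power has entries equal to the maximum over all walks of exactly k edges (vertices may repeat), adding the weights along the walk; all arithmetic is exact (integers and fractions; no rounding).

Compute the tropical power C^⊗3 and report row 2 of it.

C^⊗2:
  [14, 1, 17, 18]
  [-3, -7, 4, 5]
  [-9, -12, -6, -7]
  [-7, 0, 17, 18]
C^⊗3:
  [21, 9, 26, 27]
  [4, -4, 13, 14]
  [-2, -15, 1, 2]
  [2, 9, 26, 27]
Answer: row 2 of C^⊗3 = [-2, -15, 1, 2]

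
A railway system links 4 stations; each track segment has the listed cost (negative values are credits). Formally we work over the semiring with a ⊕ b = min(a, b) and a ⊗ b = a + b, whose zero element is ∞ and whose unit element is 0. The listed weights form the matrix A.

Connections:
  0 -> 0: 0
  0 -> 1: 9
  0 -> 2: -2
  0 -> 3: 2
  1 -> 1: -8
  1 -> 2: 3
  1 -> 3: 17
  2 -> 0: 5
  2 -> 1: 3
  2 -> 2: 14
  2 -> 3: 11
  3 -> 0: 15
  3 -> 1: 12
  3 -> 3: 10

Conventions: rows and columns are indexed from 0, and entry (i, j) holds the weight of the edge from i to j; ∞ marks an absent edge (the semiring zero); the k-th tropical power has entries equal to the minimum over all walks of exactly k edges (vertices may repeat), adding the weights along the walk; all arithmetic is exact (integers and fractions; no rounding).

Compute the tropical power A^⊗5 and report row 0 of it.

A^⊗2:
  [0, 1, -2, 2]
  [8, -16, -5, 9]
  [5, -5, 3, 7]
  [15, 4, 13, 17]
A^⊗3:
  [0, -7, -2, 2]
  [0, -24, -13, 1]
  [5, -13, -2, 7]
  [15, -4, 7, 17]
A^⊗4:
  [0, -15, -4, 2]
  [-8, -32, -21, -7]
  [3, -21, -10, 4]
  [12, -12, -1, 13]
A^⊗5:
  [0, -23, -12, 2]
  [-16, -40, -29, -15]
  [-5, -29, -18, -4]
  [4, -20, -9, 5]
Answer: row 0 of A^⊗5 = [0, -23, -12, 2]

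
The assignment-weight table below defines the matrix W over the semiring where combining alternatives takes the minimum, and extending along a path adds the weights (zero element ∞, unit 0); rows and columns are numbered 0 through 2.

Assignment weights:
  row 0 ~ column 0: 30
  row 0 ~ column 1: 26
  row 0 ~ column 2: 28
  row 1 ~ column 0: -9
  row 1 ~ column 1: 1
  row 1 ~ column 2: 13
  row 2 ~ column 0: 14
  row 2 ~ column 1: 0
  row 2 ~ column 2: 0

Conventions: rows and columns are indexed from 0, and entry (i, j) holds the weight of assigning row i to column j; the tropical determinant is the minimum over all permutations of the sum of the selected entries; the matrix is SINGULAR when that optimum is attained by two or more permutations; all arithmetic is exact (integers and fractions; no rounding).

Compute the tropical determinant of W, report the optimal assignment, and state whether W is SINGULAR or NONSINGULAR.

σ = (0, 1, 2): 30 + 1 + 0 = 31
σ = (0, 2, 1): 30 + 13 + 0 = 43
σ = (1, 0, 2): 26 + (-9) + 0 = 17
σ = (1, 2, 0): 26 + 13 + 14 = 53
σ = (2, 0, 1): 28 + (-9) + 0 = 19
σ = (2, 1, 0): 28 + 1 + 14 = 43
Optimal value attained by: σ = (1, 0, 2).
Answer: det⊕(W) = 17; verdict: NONSINGULAR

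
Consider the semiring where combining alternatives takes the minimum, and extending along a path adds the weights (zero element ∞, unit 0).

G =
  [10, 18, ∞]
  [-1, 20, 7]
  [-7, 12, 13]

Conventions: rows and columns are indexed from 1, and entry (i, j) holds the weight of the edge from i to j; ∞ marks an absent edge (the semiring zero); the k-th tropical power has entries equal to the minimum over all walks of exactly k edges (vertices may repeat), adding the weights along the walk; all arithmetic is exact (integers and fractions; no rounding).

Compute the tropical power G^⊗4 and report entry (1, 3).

G^⊗2:
  [17, 28, 25]
  [0, 17, 20]
  [3, 11, 19]
G^⊗3:
  [18, 35, 35]
  [10, 18, 24]
  [10, 21, 18]
G^⊗4:
  [28, 36, 42]
  [17, 28, 25]
  [11, 28, 28]
Key observation: the optimum is the walk 1->2->1->2->3, with weight 18 + (-1) + 18 + 7 = 42.
Optimal value attained by: walk 1->2->1->2->3.
Answer: (G^⊗4)[1][3] = 42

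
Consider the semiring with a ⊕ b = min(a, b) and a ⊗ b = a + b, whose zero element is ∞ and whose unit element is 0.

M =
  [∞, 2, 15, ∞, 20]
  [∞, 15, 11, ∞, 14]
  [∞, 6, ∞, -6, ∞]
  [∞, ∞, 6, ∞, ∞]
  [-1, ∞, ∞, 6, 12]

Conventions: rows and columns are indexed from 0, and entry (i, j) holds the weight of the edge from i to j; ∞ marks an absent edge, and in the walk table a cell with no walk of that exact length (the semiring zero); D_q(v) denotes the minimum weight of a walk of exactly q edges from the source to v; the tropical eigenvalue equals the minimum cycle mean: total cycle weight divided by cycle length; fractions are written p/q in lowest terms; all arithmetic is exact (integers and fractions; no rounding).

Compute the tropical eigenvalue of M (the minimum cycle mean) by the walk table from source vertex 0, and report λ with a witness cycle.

q=0: [0, ∞, ∞, ∞, ∞]
q=1: [∞, 2, 15, ∞, 20]
q=2: [19, 17, 13, 9, 16]
q=3: [15, 19, 15, 7, 28]
q=4: [27, 17, 13, 9, 33]
q=5: [32, 19, 15, 7, 31]
Optimal cycle mean attained by: cycle 2->3->2, total (-6) + 6, length 2.
Answer: λ = 0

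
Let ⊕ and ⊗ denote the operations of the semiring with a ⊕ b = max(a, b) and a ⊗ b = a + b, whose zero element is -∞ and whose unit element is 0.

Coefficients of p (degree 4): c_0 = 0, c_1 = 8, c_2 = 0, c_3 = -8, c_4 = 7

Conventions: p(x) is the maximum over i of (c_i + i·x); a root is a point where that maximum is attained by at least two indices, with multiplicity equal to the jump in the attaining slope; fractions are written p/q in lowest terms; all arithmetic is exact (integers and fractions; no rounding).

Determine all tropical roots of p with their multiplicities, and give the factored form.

hull edge (i=0, c=0) to (i=1, c=8): slope 8, span 1
hull edge (i=1, c=8) to (i=4, c=7): slope -1/3, span 3
Factored form: p(x) = 7 ⊗ (x ⊕ (-8)) ⊗ (x ⊕ 1/3) ⊗ (x ⊕ 1/3) ⊗ (x ⊕ 1/3)
Answer: roots = -8 (mult 1), 1/3 (mult 3)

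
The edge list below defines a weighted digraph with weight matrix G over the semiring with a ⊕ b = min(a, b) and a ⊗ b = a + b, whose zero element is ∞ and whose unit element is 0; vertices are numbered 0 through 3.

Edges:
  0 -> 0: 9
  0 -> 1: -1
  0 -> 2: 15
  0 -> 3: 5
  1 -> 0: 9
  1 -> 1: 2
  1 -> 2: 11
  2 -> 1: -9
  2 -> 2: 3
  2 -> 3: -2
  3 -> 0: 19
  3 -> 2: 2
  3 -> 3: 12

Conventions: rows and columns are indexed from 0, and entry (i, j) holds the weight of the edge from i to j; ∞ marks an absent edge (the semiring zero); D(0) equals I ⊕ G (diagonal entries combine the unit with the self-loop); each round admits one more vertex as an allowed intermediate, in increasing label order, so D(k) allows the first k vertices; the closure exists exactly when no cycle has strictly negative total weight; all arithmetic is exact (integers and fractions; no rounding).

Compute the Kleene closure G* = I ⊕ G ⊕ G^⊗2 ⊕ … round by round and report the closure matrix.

D(0):
  [0, -1, 15, 5]
  [9, 0, 11, ∞]
  [∞, -9, 0, -2]
  [19, ∞, 2, 0]
D(1):
  [0, -1, 15, 5]
  [9, 0, 11, 14]
  [∞, -9, 0, -2]
  [19, 18, 2, 0]
D(2):
  [0, -1, 10, 5]
  [9, 0, 11, 14]
  [0, -9, 0, -2]
  [19, 18, 2, 0]
D(3):
  [0, -1, 10, 5]
  [9, 0, 11, 9]
  [0, -9, 0, -2]
  [2, -7, 2, 0]
D(4):
  [0, -2, 7, 5]
  [9, 0, 11, 9]
  [0, -9, 0, -2]
  [2, -7, 2, 0]
Answer: G* = [[0, -2, 7, 5], [9, 0, 11, 9], [0, -9, 0, -2], [2, -7, 2, 0]]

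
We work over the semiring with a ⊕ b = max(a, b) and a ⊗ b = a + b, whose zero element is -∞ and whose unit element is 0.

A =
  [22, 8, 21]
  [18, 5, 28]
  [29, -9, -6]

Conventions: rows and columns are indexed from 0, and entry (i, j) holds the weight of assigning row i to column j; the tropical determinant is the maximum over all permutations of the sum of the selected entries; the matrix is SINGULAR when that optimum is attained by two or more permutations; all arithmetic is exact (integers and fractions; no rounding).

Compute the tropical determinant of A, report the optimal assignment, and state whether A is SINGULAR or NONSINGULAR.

σ = (0, 1, 2): 22 + 5 + (-6) = 21
σ = (0, 2, 1): 22 + 28 + (-9) = 41
σ = (1, 0, 2): 8 + 18 + (-6) = 20
σ = (1, 2, 0): 8 + 28 + 29 = 65
σ = (2, 0, 1): 21 + 18 + (-9) = 30
σ = (2, 1, 0): 21 + 5 + 29 = 55
Optimal value attained by: σ = (1, 2, 0).
Answer: det⊕(A) = 65; verdict: NONSINGULAR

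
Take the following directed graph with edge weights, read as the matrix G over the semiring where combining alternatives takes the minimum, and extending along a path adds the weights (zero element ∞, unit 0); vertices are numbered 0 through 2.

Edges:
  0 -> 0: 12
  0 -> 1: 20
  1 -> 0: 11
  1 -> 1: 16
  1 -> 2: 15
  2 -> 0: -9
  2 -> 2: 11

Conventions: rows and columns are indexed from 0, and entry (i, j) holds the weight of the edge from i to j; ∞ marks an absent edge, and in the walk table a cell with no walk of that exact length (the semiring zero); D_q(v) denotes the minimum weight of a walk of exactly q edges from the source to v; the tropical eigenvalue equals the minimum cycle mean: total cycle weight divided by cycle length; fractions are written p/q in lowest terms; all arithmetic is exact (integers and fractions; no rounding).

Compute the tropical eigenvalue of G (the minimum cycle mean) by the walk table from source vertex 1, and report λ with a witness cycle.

q=0: [∞, 0, ∞]
q=1: [11, 16, 15]
q=2: [6, 31, 26]
q=3: [17, 26, 37]
Optimal cycle mean attained by: cycle 0->1->2->0, total 20 + 15 + (-9), length 3.
Answer: λ = 26/3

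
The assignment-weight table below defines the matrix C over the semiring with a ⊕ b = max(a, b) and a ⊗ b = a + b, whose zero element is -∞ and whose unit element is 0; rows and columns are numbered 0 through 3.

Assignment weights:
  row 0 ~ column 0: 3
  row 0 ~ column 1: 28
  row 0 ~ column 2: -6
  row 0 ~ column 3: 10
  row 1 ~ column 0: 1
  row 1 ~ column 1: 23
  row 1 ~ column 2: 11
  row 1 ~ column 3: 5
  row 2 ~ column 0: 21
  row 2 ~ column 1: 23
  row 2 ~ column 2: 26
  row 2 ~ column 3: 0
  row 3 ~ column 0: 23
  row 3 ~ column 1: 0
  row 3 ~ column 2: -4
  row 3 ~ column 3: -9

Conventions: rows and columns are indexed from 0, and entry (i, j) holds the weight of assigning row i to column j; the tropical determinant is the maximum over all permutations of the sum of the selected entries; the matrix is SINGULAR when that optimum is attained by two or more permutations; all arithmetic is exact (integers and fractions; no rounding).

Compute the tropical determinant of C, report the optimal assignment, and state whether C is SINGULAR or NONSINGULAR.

σ = (0, 1, 2, 3): 3 + 23 + 26 + (-9) = 43
σ = (0, 1, 3, 2): 3 + 23 + 0 + (-4) = 22
σ = (0, 2, 1, 3): 3 + 11 + 23 + (-9) = 28
σ = (0, 2, 3, 1): 3 + 11 + 0 + 0 = 14
σ = (0, 3, 1, 2): 3 + 5 + 23 + (-4) = 27
σ = (0, 3, 2, 1): 3 + 5 + 26 + 0 = 34
σ = (1, 0, 2, 3): 28 + 1 + 26 + (-9) = 46
σ = (1, 0, 3, 2): 28 + 1 + 0 + (-4) = 25
σ = (1, 2, 0, 3): 28 + 11 + 21 + (-9) = 51
σ = (1, 2, 3, 0): 28 + 11 + 0 + 23 = 62
σ = (1, 3, 0, 2): 28 + 5 + 21 + (-4) = 50
σ = (1, 3, 2, 0): 28 + 5 + 26 + 23 = 82
σ = (2, 0, 1, 3): (-6) + 1 + 23 + (-9) = 9
σ = (2, 0, 3, 1): (-6) + 1 + 0 + 0 = -5
σ = (2, 1, 0, 3): (-6) + 23 + 21 + (-9) = 29
σ = (2, 1, 3, 0): (-6) + 23 + 0 + 23 = 40
σ = (2, 3, 0, 1): (-6) + 5 + 21 + 0 = 20
σ = (2, 3, 1, 0): (-6) + 5 + 23 + 23 = 45
σ = (3, 0, 1, 2): 10 + 1 + 23 + (-4) = 30
σ = (3, 0, 2, 1): 10 + 1 + 26 + 0 = 37
σ = (3, 1, 0, 2): 10 + 23 + 21 + (-4) = 50
σ = (3, 1, 2, 0): 10 + 23 + 26 + 23 = 82
σ = (3, 2, 0, 1): 10 + 11 + 21 + 0 = 42
σ = (3, 2, 1, 0): 10 + 11 + 23 + 23 = 67
Optimal value attained by: σ = (1, 3, 2, 0).
Answer: det⊕(C) = 82; verdict: SINGULAR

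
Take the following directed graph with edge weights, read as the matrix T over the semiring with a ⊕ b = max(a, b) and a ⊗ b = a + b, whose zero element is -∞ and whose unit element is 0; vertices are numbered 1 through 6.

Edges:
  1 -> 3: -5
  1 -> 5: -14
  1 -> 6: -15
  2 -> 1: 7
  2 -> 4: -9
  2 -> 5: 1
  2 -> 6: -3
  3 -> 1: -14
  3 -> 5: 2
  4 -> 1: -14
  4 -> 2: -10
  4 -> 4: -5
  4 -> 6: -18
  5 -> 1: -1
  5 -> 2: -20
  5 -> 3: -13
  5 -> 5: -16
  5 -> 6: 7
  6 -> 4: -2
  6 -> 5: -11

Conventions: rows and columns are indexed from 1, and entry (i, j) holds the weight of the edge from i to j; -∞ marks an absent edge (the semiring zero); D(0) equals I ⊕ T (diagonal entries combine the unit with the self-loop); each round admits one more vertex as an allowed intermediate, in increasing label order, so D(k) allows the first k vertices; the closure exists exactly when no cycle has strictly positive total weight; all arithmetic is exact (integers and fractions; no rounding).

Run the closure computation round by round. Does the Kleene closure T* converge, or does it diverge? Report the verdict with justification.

D(0):
  [0, -∞, -5, -∞, -14, -15]
  [7, 0, -∞, -9, 1, -3]
  [-14, -∞, 0, -∞, 2, -∞]
  [-14, -10, -∞, 0, -∞, -18]
  [-1, -20, -13, -∞, 0, 7]
  [-∞, -∞, -∞, -2, -11, 0]
D(1):
  [0, -∞, -5, -∞, -14, -15]
  [7, 0, 2, -9, 1, -3]
  [-14, -∞, 0, -∞, 2, -29]
  [-14, -10, -19, 0, -28, -18]
  [-1, -20, -6, -∞, 0, 7]
  [-∞, -∞, -∞, -2, -11, 0]
D(2):
  [0, -∞, -5, -∞, -14, -15]
  [7, 0, 2, -9, 1, -3]
  [-14, -∞, 0, -∞, 2, -29]
  [-3, -10, -8, 0, -9, -13]
  [-1, -20, -6, -29, 0, 7]
  [-∞, -∞, -∞, -2, -11, 0]
D(3):
  [0, -∞, -5, -∞, -3, -15]
  [7, 0, 2, -9, 4, -3]
  [-14, -∞, 0, -∞, 2, -29]
  [-3, -10, -8, 0, -6, -13]
  [-1, -20, -6, -29, 0, 7]
  [-∞, -∞, -∞, -2, -11, 0]
D(4):
  [0, -∞, -5, -∞, -3, -15]
  [7, 0, 2, -9, 4, -3]
  [-14, -∞, 0, -∞, 2, -29]
  [-3, -10, -8, 0, -6, -13]
  [-1, -20, -6, -29, 0, 7]
  [-5, -12, -10, -2, -8, 0]
D(5):
  [0, -23, -5, -32, -3, 4]
  [7, 0, 2, -9, 4, 11]
  [1, -18, 0, -27, 2, 9]
  [-3, -10, -8, 0, -6, 1]
  [-1, -20, -6, -29, 0, 7]
  [-5, -12, -10, -2, -8, 0]
D(6):
  [0, -8, -5, 2, -3, 4]
  [7, 0, 2, 9, 4, 11]
  [4, -3, 0, 7, 2, 9]
  [-3, -10, -8, 0, -6, 1]
  [2, -5, -3, 5, 0, 7]
  [-5, -12, -10, -2, -8, 0]
Key observation: every diagonal entry stays at the unit through all rounds, so no improving cycle exists.
Answer: CONVERGES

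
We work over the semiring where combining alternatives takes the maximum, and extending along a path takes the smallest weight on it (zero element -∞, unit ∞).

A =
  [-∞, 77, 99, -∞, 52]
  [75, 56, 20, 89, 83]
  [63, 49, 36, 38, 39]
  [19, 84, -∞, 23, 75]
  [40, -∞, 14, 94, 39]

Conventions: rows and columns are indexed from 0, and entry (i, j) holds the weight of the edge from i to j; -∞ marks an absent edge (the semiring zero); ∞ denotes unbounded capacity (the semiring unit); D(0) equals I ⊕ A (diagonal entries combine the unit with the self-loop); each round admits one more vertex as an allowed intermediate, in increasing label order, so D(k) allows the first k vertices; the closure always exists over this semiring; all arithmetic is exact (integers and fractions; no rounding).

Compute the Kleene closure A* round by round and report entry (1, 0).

D(0):
  [∞, 77, 99, -∞, 52]
  [75, ∞, 20, 89, 83]
  [63, 49, ∞, 38, 39]
  [19, 84, -∞, ∞, 75]
  [40, -∞, 14, 94, ∞]
D(1):
  [∞, 77, 99, -∞, 52]
  [75, ∞, 75, 89, 83]
  [63, 63, ∞, 38, 52]
  [19, 84, 19, ∞, 75]
  [40, 40, 40, 94, ∞]
D(2):
  [∞, 77, 99, 77, 77]
  [75, ∞, 75, 89, 83]
  [63, 63, ∞, 63, 63]
  [75, 84, 75, ∞, 83]
  [40, 40, 40, 94, ∞]
D(3):
  [∞, 77, 99, 77, 77]
  [75, ∞, 75, 89, 83]
  [63, 63, ∞, 63, 63]
  [75, 84, 75, ∞, 83]
  [40, 40, 40, 94, ∞]
D(4):
  [∞, 77, 99, 77, 77]
  [75, ∞, 75, 89, 83]
  [63, 63, ∞, 63, 63]
  [75, 84, 75, ∞, 83]
  [75, 84, 75, 94, ∞]
D(5):
  [∞, 77, 99, 77, 77]
  [75, ∞, 75, 89, 83]
  [63, 63, ∞, 63, 63]
  [75, 84, 75, ∞, 83]
  [75, 84, 75, 94, ∞]
Answer: A*[1][0] = 75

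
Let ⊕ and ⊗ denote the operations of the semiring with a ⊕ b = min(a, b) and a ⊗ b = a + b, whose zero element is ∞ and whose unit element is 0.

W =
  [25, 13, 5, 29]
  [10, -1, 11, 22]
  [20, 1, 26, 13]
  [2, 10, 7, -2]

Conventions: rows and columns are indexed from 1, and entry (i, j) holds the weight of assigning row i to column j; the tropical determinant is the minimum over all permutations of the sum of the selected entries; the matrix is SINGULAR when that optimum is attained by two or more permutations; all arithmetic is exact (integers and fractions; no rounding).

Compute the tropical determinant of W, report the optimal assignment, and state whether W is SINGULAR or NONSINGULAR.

σ = (1, 2, 3, 4): 25 + (-1) + 26 + (-2) = 48
σ = (1, 2, 4, 3): 25 + (-1) + 13 + 7 = 44
σ = (1, 3, 2, 4): 25 + 11 + 1 + (-2) = 35
σ = (1, 3, 4, 2): 25 + 11 + 13 + 10 = 59
σ = (1, 4, 2, 3): 25 + 22 + 1 + 7 = 55
σ = (1, 4, 3, 2): 25 + 22 + 26 + 10 = 83
σ = (2, 1, 3, 4): 13 + 10 + 26 + (-2) = 47
σ = (2, 1, 4, 3): 13 + 10 + 13 + 7 = 43
σ = (2, 3, 1, 4): 13 + 11 + 20 + (-2) = 42
σ = (2, 3, 4, 1): 13 + 11 + 13 + 2 = 39
σ = (2, 4, 1, 3): 13 + 22 + 20 + 7 = 62
σ = (2, 4, 3, 1): 13 + 22 + 26 + 2 = 63
σ = (3, 1, 2, 4): 5 + 10 + 1 + (-2) = 14
σ = (3, 1, 4, 2): 5 + 10 + 13 + 10 = 38
σ = (3, 2, 1, 4): 5 + (-1) + 20 + (-2) = 22
σ = (3, 2, 4, 1): 5 + (-1) + 13 + 2 = 19
σ = (3, 4, 1, 2): 5 + 22 + 20 + 10 = 57
σ = (3, 4, 2, 1): 5 + 22 + 1 + 2 = 30
σ = (4, 1, 2, 3): 29 + 10 + 1 + 7 = 47
σ = (4, 1, 3, 2): 29 + 10 + 26 + 10 = 75
σ = (4, 2, 1, 3): 29 + (-1) + 20 + 7 = 55
σ = (4, 2, 3, 1): 29 + (-1) + 26 + 2 = 56
σ = (4, 3, 1, 2): 29 + 11 + 20 + 10 = 70
σ = (4, 3, 2, 1): 29 + 11 + 1 + 2 = 43
Optimal value attained by: σ = (3, 1, 2, 4).
Answer: det⊕(W) = 14; verdict: NONSINGULAR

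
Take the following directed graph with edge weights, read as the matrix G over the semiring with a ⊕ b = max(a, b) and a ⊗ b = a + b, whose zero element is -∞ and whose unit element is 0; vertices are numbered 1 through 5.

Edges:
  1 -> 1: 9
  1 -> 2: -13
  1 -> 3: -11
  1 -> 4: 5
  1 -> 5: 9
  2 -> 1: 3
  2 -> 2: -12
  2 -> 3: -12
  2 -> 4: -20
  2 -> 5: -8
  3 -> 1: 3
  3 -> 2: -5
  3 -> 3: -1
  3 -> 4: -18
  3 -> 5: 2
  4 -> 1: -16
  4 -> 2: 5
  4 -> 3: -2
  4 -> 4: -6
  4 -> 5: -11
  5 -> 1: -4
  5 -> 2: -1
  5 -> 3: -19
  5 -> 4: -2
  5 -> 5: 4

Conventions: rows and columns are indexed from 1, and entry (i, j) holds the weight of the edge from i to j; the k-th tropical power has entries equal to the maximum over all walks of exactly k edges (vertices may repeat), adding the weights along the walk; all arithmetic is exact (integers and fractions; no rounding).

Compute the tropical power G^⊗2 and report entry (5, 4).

G^⊗2:
  [18, 10, 3, 14, 18]
  [12, -9, -8, 8, 12]
  [12, 1, -2, 8, 12]
  [8, -1, -3, -11, 0]
  [5, 3, -4, 2, 8]
Key observation: the optimum is the walk 5->5->4, with weight 4 + (-2) = 2.
Optimal value attained by: walk 5->5->4.
Answer: (G^⊗2)[5][4] = 2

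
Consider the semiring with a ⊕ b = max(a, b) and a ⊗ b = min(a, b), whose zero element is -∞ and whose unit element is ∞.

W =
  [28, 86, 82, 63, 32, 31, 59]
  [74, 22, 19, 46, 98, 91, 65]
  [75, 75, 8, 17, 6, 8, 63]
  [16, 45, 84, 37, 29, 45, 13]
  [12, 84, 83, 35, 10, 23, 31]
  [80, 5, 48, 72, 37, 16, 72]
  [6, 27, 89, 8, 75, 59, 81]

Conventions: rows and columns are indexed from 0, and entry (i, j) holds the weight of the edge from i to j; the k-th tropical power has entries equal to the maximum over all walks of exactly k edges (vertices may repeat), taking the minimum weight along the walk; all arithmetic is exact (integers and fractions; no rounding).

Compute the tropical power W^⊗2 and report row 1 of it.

W^⊗2:
  [75, 75, 63, 46, 86, 86, 65]
  [80, 84, 83, 72, 65, 59, 72]
  [74, 75, 75, 63, 75, 75, 65]
  [75, 75, 45, 45, 45, 45, 63]
  [75, 75, 35, 46, 84, 84, 65]
  [48, 80, 80, 63, 72, 59, 72]
  [75, 75, 81, 59, 75, 59, 81]
Answer: row 1 of W^⊗2 = [80, 84, 83, 72, 65, 59, 72]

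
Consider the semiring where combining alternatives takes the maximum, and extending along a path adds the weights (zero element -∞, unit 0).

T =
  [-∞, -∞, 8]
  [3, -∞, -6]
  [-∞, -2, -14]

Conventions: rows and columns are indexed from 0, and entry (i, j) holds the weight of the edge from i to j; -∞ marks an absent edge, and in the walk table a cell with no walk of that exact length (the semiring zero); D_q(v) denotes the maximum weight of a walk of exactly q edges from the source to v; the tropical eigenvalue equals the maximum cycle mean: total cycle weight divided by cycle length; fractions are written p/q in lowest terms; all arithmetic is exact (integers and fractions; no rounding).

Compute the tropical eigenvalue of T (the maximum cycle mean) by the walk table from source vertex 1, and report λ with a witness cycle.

q=0: [-∞, 0, -∞]
q=1: [3, -∞, -6]
q=2: [-∞, -8, 11]
q=3: [-5, 9, -3]
Optimal cycle mean attained by: cycle 0->2->1->0, total 8 + (-2) + 3, length 3.
Answer: λ = 3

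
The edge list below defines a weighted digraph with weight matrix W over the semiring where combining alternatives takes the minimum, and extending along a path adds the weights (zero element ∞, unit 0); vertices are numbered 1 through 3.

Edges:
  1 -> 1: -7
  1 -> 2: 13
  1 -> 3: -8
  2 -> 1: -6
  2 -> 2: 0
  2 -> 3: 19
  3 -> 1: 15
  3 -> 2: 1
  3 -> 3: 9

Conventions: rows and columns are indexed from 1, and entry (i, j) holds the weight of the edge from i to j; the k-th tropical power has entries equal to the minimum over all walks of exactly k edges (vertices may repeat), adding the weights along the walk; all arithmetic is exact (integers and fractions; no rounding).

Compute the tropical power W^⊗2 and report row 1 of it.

W^⊗2:
  [-14, -7, -15]
  [-13, 0, -14]
  [-5, 1, 7]
Answer: row 1 of W^⊗2 = [-14, -7, -15]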